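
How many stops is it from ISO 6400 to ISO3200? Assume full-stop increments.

6400 → 3200 — count the steps: 1 stop.

1 stop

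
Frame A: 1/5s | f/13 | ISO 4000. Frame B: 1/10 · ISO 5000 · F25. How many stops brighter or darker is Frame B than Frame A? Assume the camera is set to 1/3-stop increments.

Aperture: f/13 → f/14 → f/16 → f/18 → f/20 → f/22 → f/25 — 2 stops narrower (darker).
Shutter speed: 1/5 → 1/6 → 1/8 → 1/10 — 1 stop faster (darker).
ISO: 4000 → 5000 — 1/3 stop raised (brighter).
Net: −2 −1 +1/3 = −2 2/3 stops.

2 2/3 stops darker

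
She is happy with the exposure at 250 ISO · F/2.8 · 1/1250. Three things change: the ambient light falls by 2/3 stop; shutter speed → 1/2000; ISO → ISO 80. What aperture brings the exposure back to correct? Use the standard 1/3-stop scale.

Scene light: 2/3 stop darker.
Shutter speed: 1/1250 → 1/1600 → 1/2000 — 2/3 stop faster (darker).
ISO: 250 → 200 → 160 → 125 → 100 → 80 — 1 2/3 stops lower (darker).
Net so far: 3 stops darker. Aperture: f/2.8 → f/2.5 → f/2.2 → f/2 → f/1.8 → f/1.6 → f/1.4 → f/1.2 → f/1.1 → f/1.0.

f/1.0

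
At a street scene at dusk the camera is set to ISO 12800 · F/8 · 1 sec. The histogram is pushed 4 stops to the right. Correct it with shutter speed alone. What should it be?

Overexposed by 4 stops → need 4 stops darker.
Shutter speed: 1 → 1/2 → 1/4 → 1/8 → 1/15.

1/15s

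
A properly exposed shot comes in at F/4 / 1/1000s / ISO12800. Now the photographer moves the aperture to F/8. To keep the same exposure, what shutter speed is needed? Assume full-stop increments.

1/250s

Aperture: f/4 → f/5.6 → f/8 — 2 stops smaller aperture (darker).
Need 2 stops brighter from the shutter speed: 1/1000 → 1/500 → 1/250.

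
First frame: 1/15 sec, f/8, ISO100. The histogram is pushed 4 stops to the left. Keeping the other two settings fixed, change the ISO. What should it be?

ISO 1600

Underexposed by 4 stops → need 4 stops brighter.
ISO: 100 → 200 → 400 → 800 → 1600.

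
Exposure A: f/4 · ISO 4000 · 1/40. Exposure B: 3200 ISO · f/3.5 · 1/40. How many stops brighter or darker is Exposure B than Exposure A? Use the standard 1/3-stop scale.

Aperture: f/4 → f/3.5 — 1/3 stop opened up (brighter).
Shutter speed: unchanged.
ISO: 4000 → 3200 — 1/3 stop lower (darker).
Net: +1/3 −1/3 = 0 stops.

same exposure (0 stops)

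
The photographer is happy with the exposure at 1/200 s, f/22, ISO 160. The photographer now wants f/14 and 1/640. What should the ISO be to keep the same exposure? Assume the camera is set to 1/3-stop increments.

Aperture: f/22 → f/20 → f/18 → f/16 → f/14 — 1 1/3 stops larger aperture (brighter).
Shutter speed: 1/200 → 1/250 → 1/320 → 1/400 → 1/500 → 1/640 — 1 2/3 stops faster (darker).
Net change so far: 1/3 stop darker. Offset with the ISO: 160 → 200.

ISO 200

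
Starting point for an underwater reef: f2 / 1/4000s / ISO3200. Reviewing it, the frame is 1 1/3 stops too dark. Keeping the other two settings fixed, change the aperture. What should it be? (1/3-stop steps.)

Underexposed by 1 1/3 stops → need 1 1/3 stops brighter.
Aperture: f/2 → f/1.8 → f/1.6 → f/1.4 → f/1.2.

f/1.2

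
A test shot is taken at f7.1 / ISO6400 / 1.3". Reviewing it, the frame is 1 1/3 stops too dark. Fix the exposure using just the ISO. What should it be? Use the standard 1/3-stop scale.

Underexposed by 1 1/3 stops → need 1 1/3 stops brighter.
ISO: 6400 → 8000 → 10000 → 12800 → 16000.

ISO 16000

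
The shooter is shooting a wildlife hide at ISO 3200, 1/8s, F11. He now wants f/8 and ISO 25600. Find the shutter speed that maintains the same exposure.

Aperture: f/11 → f/8 — 1 stop wider (brighter).
ISO: 3200 → 6400 → 12800 → 25600 — 3 stops higher (brighter).
Net change so far: 4 stops brighter. Offset with the shutter speed: 1/8 → 1/15 → 1/30 → 1/60 → 1/125.

1/125s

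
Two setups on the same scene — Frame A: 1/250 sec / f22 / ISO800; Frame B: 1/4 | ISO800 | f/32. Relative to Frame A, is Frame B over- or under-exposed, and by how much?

Aperture: f/22 → f/32 — 1 stop narrower (darker).
Shutter speed: 1/250 → 1/125 → 1/60 → 1/30 → 1/15 → 1/8 → 1/4 — 6 stops slower (brighter).
ISO: unchanged.
Net: −1 +6 = +5 stops.

5 stops brighter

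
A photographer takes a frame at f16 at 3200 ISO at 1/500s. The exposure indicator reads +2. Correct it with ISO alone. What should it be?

ISO 800

Overexposed by 2 stops → need 2 stops darker.
ISO: 3200 → 1600 → 800.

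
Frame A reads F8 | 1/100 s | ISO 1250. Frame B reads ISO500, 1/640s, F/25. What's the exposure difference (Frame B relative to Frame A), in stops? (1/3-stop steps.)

7 1/3 stops darker

Aperture: f/8 → f/9 → f/10 → f/11 → f/13 → f/14 → f/16 → f/18 → f/20 → f/22 → f/25 — 3 1/3 stops stopped down (darker).
Shutter speed: 1/100 → 1/125 → 1/160 → 1/200 → 1/250 → 1/320 → 1/400 → 1/500 → 1/640 — 2 2/3 stops faster (darker).
ISO: 1250 → 1000 → 800 → 640 → 500 — 1 1/3 stops dropped (darker).
Net: −3 1/3 −2 2/3 −1 1/3 = −7 1/3 stops.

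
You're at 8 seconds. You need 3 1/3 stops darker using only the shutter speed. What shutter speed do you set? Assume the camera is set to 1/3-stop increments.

0.8 s

Shutter speed: 8 → 6 → 5 → 4 → 3.2 → 2.5 → 2 → 1.6 → 1.3 → 1 → 0.8 — 3 1/3 stops shorter (darker).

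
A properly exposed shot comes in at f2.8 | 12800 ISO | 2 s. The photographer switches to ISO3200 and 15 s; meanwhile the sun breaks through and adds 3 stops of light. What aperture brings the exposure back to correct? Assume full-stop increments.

f/11

Scene light: 3 stops brighter.
ISO: 12800 → 6400 → 3200 — 2 stops lower (darker).
Shutter speed: 2 → 4 → 8 → 15 — 3 stops longer (brighter).
Net so far: 4 stops brighter. Aperture: f/2.8 → f/4 → f/5.6 → f/8 → f/11.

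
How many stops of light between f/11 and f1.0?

7 stops

f/11 → f/8 → f/5.6 → f/4 → f/2.8 → f/2 → f/1.4 → f/1.0 — count the steps: 7 stops.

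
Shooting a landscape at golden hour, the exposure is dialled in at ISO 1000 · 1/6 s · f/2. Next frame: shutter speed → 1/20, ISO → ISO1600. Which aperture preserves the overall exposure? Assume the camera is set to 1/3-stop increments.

Shutter speed: 1/6 → 1/8 → 1/10 → 1/13 → 1/15 → 1/20 — 1 2/3 stops faster (darker).
ISO: 1000 → 1250 → 1600 — 2/3 stop raised (brighter).
Net change so far: 1 stop darker. Offset with the aperture: f/2 → f/1.8 → f/1.6 → f/1.4.

f/1.4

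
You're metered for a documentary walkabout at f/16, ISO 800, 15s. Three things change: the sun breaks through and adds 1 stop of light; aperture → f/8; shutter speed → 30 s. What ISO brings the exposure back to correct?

Scene light: 1 stop brighter.
Aperture: f/16 → f/11 → f/8 — 2 stops larger aperture (brighter).
Shutter speed: 15 → 30 — 1 stop slower (brighter).
Net so far: 4 stops brighter. ISO: 800 → 400 → 200 → 100 → 50.

ISO 50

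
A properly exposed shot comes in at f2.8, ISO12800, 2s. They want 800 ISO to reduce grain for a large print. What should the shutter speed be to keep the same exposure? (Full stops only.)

30 s

ISO: 12800 → 6400 → 3200 → 1600 → 800 — 4 stops lower (darker).
Need 4 stops brighter from the shutter speed: 2 → 4 → 8 → 15 → 30.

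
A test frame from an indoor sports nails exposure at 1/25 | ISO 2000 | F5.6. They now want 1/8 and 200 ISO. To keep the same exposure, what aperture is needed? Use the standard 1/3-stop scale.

f/3.2

Shutter speed: 1/25 → 1/20 → 1/15 → 1/13 → 1/10 → 1/8 — 1 2/3 stops longer (brighter).
ISO: 2000 → 1600 → 1250 → 1000 → 800 → 640 → 500 → 400 → 320 → 250 → 200 — 3 1/3 stops lower (darker).
Net change so far: 1 2/3 stops darker. Offset with the aperture: f/5.6 → f/5 → f/4.5 → f/4 → f/3.5 → f/3.2.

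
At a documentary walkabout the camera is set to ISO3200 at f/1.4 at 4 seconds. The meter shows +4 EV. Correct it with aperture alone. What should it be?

Overexposed by 4 stops → need 4 stops darker.
Aperture: f/1.4 → f/2 → f/2.8 → f/4 → f/5.6.

f/5.6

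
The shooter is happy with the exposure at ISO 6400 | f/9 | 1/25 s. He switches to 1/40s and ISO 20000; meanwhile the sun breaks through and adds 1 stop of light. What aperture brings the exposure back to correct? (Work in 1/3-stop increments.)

Scene light: 1 stop brighter.
Shutter speed: 1/25 → 1/30 → 1/40 — 2/3 stop shorter (darker).
ISO: 6400 → 8000 → 10000 → 12800 → 16000 → 20000 — 1 2/3 stops higher (brighter).
Net so far: 2 stops brighter. Aperture: f/9 → f/10 → f/11 → f/13 → f/14 → f/16 → f/18.

f/18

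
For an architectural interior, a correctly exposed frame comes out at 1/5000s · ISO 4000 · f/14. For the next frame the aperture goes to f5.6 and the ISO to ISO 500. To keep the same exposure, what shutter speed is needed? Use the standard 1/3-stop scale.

1/4000s

Aperture: f/14 → f/13 → f/11 → f/10 → f/9 → f/8 → f/7.1 → f/6.3 → f/5.6 — 2 2/3 stops wider (brighter).
ISO: 4000 → 3200 → 2500 → 2000 → 1600 → 1250 → 1000 → 800 → 640 → 500 — 3 stops lower (darker).
Net change so far: 1/3 stop darker. Offset with the shutter speed: 1/5000 → 1/4000.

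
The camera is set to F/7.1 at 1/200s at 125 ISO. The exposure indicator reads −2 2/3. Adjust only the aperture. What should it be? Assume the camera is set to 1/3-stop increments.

Underexposed by 2 2/3 stops → need 2 2/3 stops brighter.
Aperture: f/7.1 → f/6.3 → f/5.6 → f/5 → f/4.5 → f/4 → f/3.5 → f/3.2 → f/2.8.

f/2.8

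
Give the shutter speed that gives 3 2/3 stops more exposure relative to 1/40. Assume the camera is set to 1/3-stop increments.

Shutter speed: 1/40 → 1/30 → 1/25 → 1/20 → 1/15 → 1/13 → 1/10 → 1/8 → 1/6 → 1/5 → 1/4 → 0.3 — 3 2/3 stops slower (brighter).

0.3 s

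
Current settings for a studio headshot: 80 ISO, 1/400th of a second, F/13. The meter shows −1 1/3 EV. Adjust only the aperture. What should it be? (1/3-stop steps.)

f/8

Underexposed by 1 1/3 stops → need 1 1/3 stops brighter.
Aperture: f/13 → f/11 → f/10 → f/9 → f/8.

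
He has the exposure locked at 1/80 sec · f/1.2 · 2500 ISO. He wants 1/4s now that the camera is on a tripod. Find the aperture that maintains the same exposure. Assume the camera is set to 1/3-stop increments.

f/5.6

Shutter speed: 1/80 → 1/60 → 1/50 → 1/40 → 1/30 → 1/25 → 1/20 → 1/15 → 1/13 → 1/10 → 1/8 → 1/6 → 1/5 → 1/4 — 4 1/3 stops longer (brighter).
Need 4 1/3 stops darker from the aperture: f/1.2 → f/1.4 → f/1.6 → f/1.8 → f/2 → f/2.2 → f/2.5 → f/2.8 → f/3.2 → f/3.5 → f/4 → f/4.5 → f/5 → f/5.6.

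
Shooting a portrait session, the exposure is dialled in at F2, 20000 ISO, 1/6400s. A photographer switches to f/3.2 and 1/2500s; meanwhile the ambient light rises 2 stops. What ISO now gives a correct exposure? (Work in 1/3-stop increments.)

Scene light: 2 stops brighter.
Aperture: f/2 → f/2.2 → f/2.5 → f/2.8 → f/3.2 — 1 1/3 stops narrower (darker).
Shutter speed: 1/6400 → 1/5000 → 1/4000 → 1/3200 → 1/2500 — 1 1/3 stops slower (brighter).
Net so far: 2 stops brighter. ISO: 20000 → 16000 → 12800 → 10000 → 8000 → 6400 → 5000.

ISO 5000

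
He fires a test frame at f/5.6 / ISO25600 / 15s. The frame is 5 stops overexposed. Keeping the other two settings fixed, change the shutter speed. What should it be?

1/2s

Overexposed by 5 stops → need 5 stops darker.
Shutter speed: 15 → 8 → 4 → 2 → 1 → 1/2.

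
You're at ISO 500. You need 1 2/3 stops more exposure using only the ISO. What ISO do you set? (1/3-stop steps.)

ISO: 500 → 640 → 800 → 1000 → 1250 → 1600 — 1 2/3 stops raised (brighter).

ISO 1600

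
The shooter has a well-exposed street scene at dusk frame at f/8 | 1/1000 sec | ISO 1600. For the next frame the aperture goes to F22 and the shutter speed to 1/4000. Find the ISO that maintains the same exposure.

Aperture: f/8 → f/11 → f/16 → f/22 — 3 stops smaller aperture (darker).
Shutter speed: 1/1000 → 1/2000 → 1/4000 — 2 stops faster (darker).
Net change so far: 5 stops darker. Offset with the ISO: 1600 → 3200 → 6400 → 12800 → 25600 → 51200.

ISO 51200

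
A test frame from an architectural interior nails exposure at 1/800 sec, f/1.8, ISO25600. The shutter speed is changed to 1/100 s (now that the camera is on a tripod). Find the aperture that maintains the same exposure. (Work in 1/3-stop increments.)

f/5

Shutter speed: 1/800 → 1/640 → 1/500 → 1/400 → 1/320 → 1/250 → 1/200 → 1/160 → 1/125 → 1/100 — 3 stops longer (brighter).
Need 3 stops darker from the aperture: f/1.8 → f/2 → f/2.2 → f/2.5 → f/2.8 → f/3.2 → f/3.5 → f/4 → f/4.5 → f/5.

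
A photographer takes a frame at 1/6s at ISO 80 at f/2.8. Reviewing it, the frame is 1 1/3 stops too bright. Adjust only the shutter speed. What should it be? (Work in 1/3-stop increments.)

1/15s

Overexposed by 1 1/3 stops → need 1 1/3 stops darker.
Shutter speed: 1/6 → 1/8 → 1/10 → 1/13 → 1/15.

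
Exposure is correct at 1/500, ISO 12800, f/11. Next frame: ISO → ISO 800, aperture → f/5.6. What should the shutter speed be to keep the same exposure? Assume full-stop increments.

1/125s

ISO: 12800 → 6400 → 3200 → 1600 → 800 — 4 stops dropped (darker).
Aperture: f/11 → f/8 → f/5.6 — 2 stops larger aperture (brighter).
Net change so far: 2 stops darker. Offset with the shutter speed: 1/500 → 1/250 → 1/125.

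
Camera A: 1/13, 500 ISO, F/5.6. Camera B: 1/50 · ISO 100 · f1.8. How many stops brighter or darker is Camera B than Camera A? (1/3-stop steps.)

1 stop darker

Aperture: f/5.6 → f/5 → f/4.5 → f/4 → f/3.5 → f/3.2 → f/2.8 → f/2.5 → f/2.2 → f/2 → f/1.8 — 3 1/3 stops wider (brighter).
Shutter speed: 1/13 → 1/15 → 1/20 → 1/25 → 1/30 → 1/40 → 1/50 — 2 stops faster (darker).
ISO: 500 → 400 → 320 → 250 → 200 → 160 → 125 → 100 — 2 1/3 stops dropped (darker).
Net: +3 1/3 −2 −2 1/3 = −1 stop.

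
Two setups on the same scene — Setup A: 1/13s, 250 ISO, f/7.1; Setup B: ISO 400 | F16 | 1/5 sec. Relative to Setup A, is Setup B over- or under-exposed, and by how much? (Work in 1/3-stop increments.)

1/3 stop darker

Aperture: f/7.1 → f/8 → f/9 → f/10 → f/11 → f/13 → f/14 → f/16 — 2 1/3 stops stopped down (darker).
Shutter speed: 1/13 → 1/10 → 1/8 → 1/6 → 1/5 — 1 1/3 stops longer (brighter).
ISO: 250 → 320 → 400 — 2/3 stop higher (brighter).
Net: −2 1/3 +1 1/3 +2/3 = −1/3 stops.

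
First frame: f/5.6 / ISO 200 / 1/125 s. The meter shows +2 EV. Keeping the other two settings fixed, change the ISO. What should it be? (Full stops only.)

ISO 50

Overexposed by 2 stops → need 2 stops darker.
ISO: 200 → 100 → 50.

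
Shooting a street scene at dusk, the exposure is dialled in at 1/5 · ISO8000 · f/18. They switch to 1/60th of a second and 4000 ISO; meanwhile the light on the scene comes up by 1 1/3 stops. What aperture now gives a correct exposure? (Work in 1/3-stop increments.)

Scene light: 1 1/3 stops brighter.
Shutter speed: 1/5 → 1/6 → 1/8 → 1/10 → 1/13 → 1/15 → 1/20 → 1/25 → 1/30 → 1/40 → 1/50 → 1/60 — 3 2/3 stops shorter (darker).
ISO: 8000 → 6400 → 5000 → 4000 — 1 stop dropped (darker).
Net so far: 3 1/3 stops darker. Aperture: f/18 → f/16 → f/14 → f/13 → f/11 → f/10 → f/9 → f/8 → f/7.1 → f/6.3 → f/5.6.

f/5.6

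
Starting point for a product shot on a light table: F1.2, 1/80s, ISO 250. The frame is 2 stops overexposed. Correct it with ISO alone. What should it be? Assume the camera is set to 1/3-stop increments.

ISO 64

Overexposed by 2 stops → need 2 stops darker.
ISO: 250 → 200 → 160 → 125 → 100 → 80 → 64.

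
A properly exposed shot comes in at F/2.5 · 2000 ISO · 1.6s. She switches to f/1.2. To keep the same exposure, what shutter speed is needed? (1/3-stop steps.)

Aperture: f/2.5 → f/2.2 → f/2 → f/1.8 → f/1.6 → f/1.4 → f/1.2 — 2 stops opened up (brighter).
Need 2 stops darker from the shutter speed: 1.6 → 1.3 → 1 → 0.8 → 0.6 → 0.5 → 0.4.

0.4 s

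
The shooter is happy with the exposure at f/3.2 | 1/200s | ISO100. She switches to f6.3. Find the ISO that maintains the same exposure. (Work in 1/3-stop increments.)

ISO 400

Aperture: f/3.2 → f/3.5 → f/4 → f/4.5 → f/5 → f/5.6 → f/6.3 — 2 stops smaller aperture (darker).
Need 2 stops brighter from the ISO: 100 → 125 → 160 → 200 → 250 → 320 → 400.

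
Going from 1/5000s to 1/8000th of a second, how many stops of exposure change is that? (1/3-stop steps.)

2/3 stop

1/5000 → 1/6400 → 1/8000 — count the steps: 2 third-stops = 2/3 stop.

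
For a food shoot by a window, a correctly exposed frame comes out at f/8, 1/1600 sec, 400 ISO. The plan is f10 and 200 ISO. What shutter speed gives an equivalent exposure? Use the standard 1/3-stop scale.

1/500s

Aperture: f/8 → f/9 → f/10 — 2/3 stop smaller aperture (darker).
ISO: 400 → 320 → 250 → 200 — 1 stop lower (darker).
Net change so far: 1 2/3 stops darker. Offset with the shutter speed: 1/1600 → 1/1250 → 1/1000 → 1/800 → 1/640 → 1/500.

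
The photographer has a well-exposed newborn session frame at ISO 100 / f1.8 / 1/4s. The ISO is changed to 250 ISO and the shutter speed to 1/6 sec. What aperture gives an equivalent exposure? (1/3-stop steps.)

ISO: 100 → 125 → 160 → 200 → 250 — 1 1/3 stops raised (brighter).
Shutter speed: 1/4 → 1/5 → 1/6 — 2/3 stop faster (darker).
Net change so far: 2/3 stop brighter. Offset with the aperture: f/1.8 → f/2 → f/2.2.

f/2.2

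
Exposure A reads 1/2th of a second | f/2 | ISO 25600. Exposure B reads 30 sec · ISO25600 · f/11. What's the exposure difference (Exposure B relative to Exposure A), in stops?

1 stop brighter

Aperture: f/2 → f/2.8 → f/4 → f/5.6 → f/8 → f/11 — 5 stops smaller aperture (darker).
Shutter speed: 1/2 → 1 → 2 → 4 → 8 → 15 → 30 — 6 stops slower (brighter).
ISO: unchanged.
Net: −5 +6 = +1 stop.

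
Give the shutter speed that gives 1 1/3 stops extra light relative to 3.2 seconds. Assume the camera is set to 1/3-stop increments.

8 s

Shutter speed: 3.2 → 4 → 5 → 6 → 8 — 1 1/3 stops longer (brighter).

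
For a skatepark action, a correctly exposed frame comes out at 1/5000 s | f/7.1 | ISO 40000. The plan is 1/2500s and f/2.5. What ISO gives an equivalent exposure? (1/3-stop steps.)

ISO 2500

Shutter speed: 1/5000 → 1/4000 → 1/3200 → 1/2500 — 1 stop slower (brighter).
Aperture: f/7.1 → f/6.3 → f/5.6 → f/5 → f/4.5 → f/4 → f/3.5 → f/3.2 → f/2.8 → f/2.5 — 3 stops opened up (brighter).
Net change so far: 4 stops brighter. Offset with the ISO: 40000 → 32000 → 25600 → 20000 → 16000 → 12800 → 10000 → 8000 → 6400 → 5000 → 4000 → 3200 → 2500.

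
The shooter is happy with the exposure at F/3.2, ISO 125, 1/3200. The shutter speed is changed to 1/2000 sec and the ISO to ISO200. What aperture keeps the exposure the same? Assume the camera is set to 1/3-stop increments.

Shutter speed: 1/3200 → 1/2500 → 1/2000 — 2/3 stop slower (brighter).
ISO: 125 → 160 → 200 — 2/3 stop higher (brighter).
Net change so far: 1 1/3 stops brighter. Offset with the aperture: f/3.2 → f/3.5 → f/4 → f/4.5 → f/5.

f/5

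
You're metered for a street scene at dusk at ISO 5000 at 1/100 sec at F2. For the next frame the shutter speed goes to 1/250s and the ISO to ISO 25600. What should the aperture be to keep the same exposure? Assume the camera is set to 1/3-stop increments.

Shutter speed: 1/100 → 1/125 → 1/160 → 1/200 → 1/250 — 1 1/3 stops faster (darker).
ISO: 5000 → 6400 → 8000 → 10000 → 12800 → 16000 → 20000 → 25600 — 2 1/3 stops raised (brighter).
Net change so far: 1 stop brighter. Offset with the aperture: f/2 → f/2.2 → f/2.5 → f/2.8.

f/2.8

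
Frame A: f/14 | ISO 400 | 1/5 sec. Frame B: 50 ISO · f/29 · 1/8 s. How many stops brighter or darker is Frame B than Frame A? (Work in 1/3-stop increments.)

Aperture: f/14 → f/16 → f/18 → f/20 → f/22 → f/25 → f/29 — 2 stops stopped down (darker).
Shutter speed: 1/5 → 1/6 → 1/8 — 2/3 stop faster (darker).
ISO: 400 → 320 → 250 → 200 → 160 → 125 → 100 → 80 → 64 → 50 — 3 stops dropped (darker).
Net: −2 −2/3 −3 = −5 2/3 stops.

5 2/3 stops darker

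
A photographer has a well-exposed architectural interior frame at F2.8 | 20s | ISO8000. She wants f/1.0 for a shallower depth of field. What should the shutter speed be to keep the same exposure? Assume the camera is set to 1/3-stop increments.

2.5 s

Aperture: f/2.8 → f/2.5 → f/2.2 → f/2 → f/1.8 → f/1.6 → f/1.4 → f/1.2 → f/1.1 → f/1.0 — 3 stops wider (brighter).
Need 3 stops darker from the shutter speed: 20 → 15 → 13 → 10 → 8 → 6 → 5 → 4 → 3.2 → 2.5.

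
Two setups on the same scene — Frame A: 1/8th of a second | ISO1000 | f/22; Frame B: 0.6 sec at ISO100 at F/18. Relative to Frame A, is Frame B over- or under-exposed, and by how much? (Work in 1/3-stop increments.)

Aperture: f/22 → f/20 → f/18 — 2/3 stop wider (brighter).
Shutter speed: 1/8 → 1/6 → 1/5 → 1/4 → 0.3 → 0.4 → 0.5 → 0.6 — 2 1/3 stops slower (brighter).
ISO: 1000 → 800 → 640 → 500 → 400 → 320 → 250 → 200 → 160 → 125 → 100 — 3 1/3 stops lower (darker).
Net: +2/3 +2 1/3 −3 1/3 = −1/3 stops.

1/3 stop darker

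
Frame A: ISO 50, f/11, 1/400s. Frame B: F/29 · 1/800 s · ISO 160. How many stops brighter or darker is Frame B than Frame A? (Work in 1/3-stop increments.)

2 stops darker

Aperture: f/11 → f/13 → f/14 → f/16 → f/18 → f/20 → f/22 → f/25 → f/29 — 2 2/3 stops smaller aperture (darker).
Shutter speed: 1/400 → 1/500 → 1/640 → 1/800 — 1 stop faster (darker).
ISO: 50 → 64 → 80 → 100 → 125 → 160 — 1 2/3 stops higher (brighter).
Net: −2 2/3 −1 +1 2/3 = −2 stops.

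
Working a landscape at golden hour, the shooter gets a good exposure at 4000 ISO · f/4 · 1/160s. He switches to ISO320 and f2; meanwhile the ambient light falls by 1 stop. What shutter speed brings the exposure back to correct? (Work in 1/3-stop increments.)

Scene light: 1 stop darker.
ISO: 4000 → 3200 → 2500 → 2000 → 1600 → 1250 → 1000 → 800 → 640 → 500 → 400 → 320 — 3 2/3 stops dropped (darker).
Aperture: f/4 → f/3.5 → f/3.2 → f/2.8 → f/2.5 → f/2.2 → f/2 — 2 stops wider (brighter).
Net so far: 2 2/3 stops darker. Shutter speed: 1/160 → 1/125 → 1/100 → 1/80 → 1/60 → 1/50 → 1/40 → 1/30 → 1/25.

1/25s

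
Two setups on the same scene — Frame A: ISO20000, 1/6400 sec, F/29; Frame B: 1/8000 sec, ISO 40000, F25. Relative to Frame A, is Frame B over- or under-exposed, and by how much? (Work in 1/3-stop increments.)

Aperture: f/29 → f/25 — 1/3 stop wider (brighter).
Shutter speed: 1/6400 → 1/8000 — 1/3 stop shorter (darker).
ISO: 20000 → 25600 → 32000 → 40000 — 1 stop higher (brighter).
Net: +1/3 −1/3 +1 = +1 stop.

1 stop brighter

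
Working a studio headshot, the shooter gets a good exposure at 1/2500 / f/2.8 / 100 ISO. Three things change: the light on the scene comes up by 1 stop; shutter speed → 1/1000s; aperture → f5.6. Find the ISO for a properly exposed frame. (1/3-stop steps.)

Scene light: 1 stop brighter.
Shutter speed: 1/2500 → 1/2000 → 1/1600 → 1/1250 → 1/1000 — 1 1/3 stops slower (brighter).
Aperture: f/2.8 → f/3.2 → f/3.5 → f/4 → f/4.5 → f/5 → f/5.6 — 2 stops stopped down (darker).
Net so far: 1/3 stop brighter. ISO: 100 → 80.

ISO 80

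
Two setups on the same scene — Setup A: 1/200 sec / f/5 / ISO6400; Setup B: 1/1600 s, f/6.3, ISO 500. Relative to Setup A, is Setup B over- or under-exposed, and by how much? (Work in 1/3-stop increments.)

Aperture: f/5 → f/5.6 → f/6.3 — 2/3 stop stopped down (darker).
Shutter speed: 1/200 → 1/250 → 1/320 → 1/400 → 1/500 → 1/640 → 1/800 → 1/1000 → 1/1250 → 1/1600 — 3 stops shorter (darker).
ISO: 6400 → 5000 → 4000 → 3200 → 2500 → 2000 → 1600 → 1250 → 1000 → 800 → 640 → 500 — 3 2/3 stops lower (darker).
Net: −2/3 −3 −3 2/3 = −7 1/3 stops.

7 1/3 stops darker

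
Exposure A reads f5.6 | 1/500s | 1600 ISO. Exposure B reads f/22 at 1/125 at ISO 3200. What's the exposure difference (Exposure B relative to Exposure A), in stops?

1 stop darker

Aperture: f/5.6 → f/8 → f/11 → f/16 → f/22 — 4 stops smaller aperture (darker).
Shutter speed: 1/500 → 1/250 → 1/125 — 2 stops longer (brighter).
ISO: 1600 → 3200 — 1 stop raised (brighter).
Net: −4 +2 +1 = −1 stop.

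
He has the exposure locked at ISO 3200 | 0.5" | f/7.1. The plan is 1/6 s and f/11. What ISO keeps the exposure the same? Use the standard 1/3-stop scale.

ISO 25600

Shutter speed: 0.5 → 0.4 → 0.3 → 1/4 → 1/5 → 1/6 — 1 2/3 stops faster (darker).
Aperture: f/7.1 → f/8 → f/9 → f/10 → f/11 — 1 1/3 stops stopped down (darker).
Net change so far: 3 stops darker. Offset with the ISO: 3200 → 4000 → 5000 → 6400 → 8000 → 10000 → 12800 → 16000 → 20000 → 25600.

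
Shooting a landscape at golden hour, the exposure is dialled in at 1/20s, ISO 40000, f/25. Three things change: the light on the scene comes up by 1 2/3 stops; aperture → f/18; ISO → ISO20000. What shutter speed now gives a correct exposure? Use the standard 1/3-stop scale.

Scene light: 1 2/3 stops brighter.
Aperture: f/25 → f/22 → f/20 → f/18 — 1 stop wider (brighter).
ISO: 40000 → 32000 → 25600 → 20000 — 1 stop dropped (darker).
Net so far: 1 2/3 stops brighter. Shutter speed: 1/20 → 1/25 → 1/30 → 1/40 → 1/50 → 1/60.

1/60s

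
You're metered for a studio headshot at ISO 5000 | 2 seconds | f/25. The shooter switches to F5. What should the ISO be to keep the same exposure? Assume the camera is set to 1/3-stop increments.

ISO 200

Aperture: f/25 → f/22 → f/20 → f/18 → f/16 → f/14 → f/13 → f/11 → f/10 → f/9 → f/8 → f/7.1 → f/6.3 → f/5.6 → f/5 — 4 2/3 stops opened up (brighter).
Need 4 2/3 stops darker from the ISO: 5000 → 4000 → 3200 → 2500 → 2000 → 1600 → 1250 → 1000 → 800 → 640 → 500 → 400 → 320 → 250 → 200.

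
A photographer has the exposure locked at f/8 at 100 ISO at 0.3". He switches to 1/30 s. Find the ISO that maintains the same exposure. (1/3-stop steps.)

Shutter speed: 0.3 → 1/4 → 1/5 → 1/6 → 1/8 → 1/10 → 1/13 → 1/15 → 1/20 → 1/25 → 1/30 — 3 1/3 stops faster (darker).
Need 3 1/3 stops brighter from the ISO: 100 → 125 → 160 → 200 → 250 → 320 → 400 → 500 → 640 → 800 → 1000.

ISO 1000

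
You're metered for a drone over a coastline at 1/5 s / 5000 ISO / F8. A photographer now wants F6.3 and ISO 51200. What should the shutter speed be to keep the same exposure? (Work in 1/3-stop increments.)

Aperture: f/8 → f/7.1 → f/6.3 — 2/3 stop larger aperture (brighter).
ISO: 5000 → 6400 → 8000 → 10000 → 12800 → 16000 → 20000 → 25600 → 32000 → 40000 → 51200 — 3 1/3 stops higher (brighter).
Net change so far: 4 stops brighter. Offset with the shutter speed: 1/5 → 1/6 → 1/8 → 1/10 → 1/13 → 1/15 → 1/20 → 1/25 → 1/30 → 1/40 → 1/50 → 1/60 → 1/80.

1/80s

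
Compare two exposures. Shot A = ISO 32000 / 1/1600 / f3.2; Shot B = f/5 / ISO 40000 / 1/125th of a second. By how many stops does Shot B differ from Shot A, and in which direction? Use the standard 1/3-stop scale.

2 2/3 stops brighter

Aperture: f/3.2 → f/3.5 → f/4 → f/4.5 → f/5 — 1 1/3 stops stopped down (darker).
Shutter speed: 1/1600 → 1/1250 → 1/1000 → 1/800 → 1/640 → 1/500 → 1/400 → 1/320 → 1/250 → 1/200 → 1/160 → 1/125 — 3 2/3 stops slower (brighter).
ISO: 32000 → 40000 — 1/3 stop higher (brighter).
Net: −1 1/3 +3 2/3 +1/3 = +2 2/3 stops.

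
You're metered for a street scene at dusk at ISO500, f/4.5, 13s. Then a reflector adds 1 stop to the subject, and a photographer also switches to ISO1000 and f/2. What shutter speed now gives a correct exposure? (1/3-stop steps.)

0.6 s

Scene light: 1 stop brighter.
ISO: 500 → 640 → 800 → 1000 — 1 stop raised (brighter).
Aperture: f/4.5 → f/4 → f/3.5 → f/3.2 → f/2.8 → f/2.5 → f/2.2 → f/2 — 2 1/3 stops larger aperture (brighter).
Net so far: 4 1/3 stops brighter. Shutter speed: 13 → 10 → 8 → 6 → 5 → 4 → 3.2 → 2.5 → 2 → 1.6 → 1.3 → 1 → 0.8 → 0.6.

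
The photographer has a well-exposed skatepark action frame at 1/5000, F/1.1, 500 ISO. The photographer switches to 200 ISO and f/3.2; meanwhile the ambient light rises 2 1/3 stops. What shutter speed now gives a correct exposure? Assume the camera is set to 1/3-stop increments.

1/1250s

Scene light: 2 1/3 stops brighter.
ISO: 500 → 400 → 320 → 250 → 200 — 1 1/3 stops lower (darker).
Aperture: f/1.1 → f/1.2 → f/1.4 → f/1.6 → f/1.8 → f/2 → f/2.2 → f/2.5 → f/2.8 → f/3.2 — 3 stops narrower (darker).
Net so far: 2 stops darker. Shutter speed: 1/5000 → 1/4000 → 1/3200 → 1/2500 → 1/2000 → 1/1600 → 1/1250.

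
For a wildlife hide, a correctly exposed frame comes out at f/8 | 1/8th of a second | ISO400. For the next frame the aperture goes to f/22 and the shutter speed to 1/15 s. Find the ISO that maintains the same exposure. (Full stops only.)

Aperture: f/8 → f/11 → f/16 → f/22 — 3 stops stopped down (darker).
Shutter speed: 1/8 → 1/15 — 1 stop faster (darker).
Net change so far: 4 stops darker. Offset with the ISO: 400 → 800 → 1600 → 3200 → 6400.

ISO 6400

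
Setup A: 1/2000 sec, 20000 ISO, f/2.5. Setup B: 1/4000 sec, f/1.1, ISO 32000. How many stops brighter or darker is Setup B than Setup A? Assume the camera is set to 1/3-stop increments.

2 stops brighter

Aperture: f/2.5 → f/2.2 → f/2 → f/1.8 → f/1.6 → f/1.4 → f/1.2 → f/1.1 — 2 1/3 stops wider (brighter).
Shutter speed: 1/2000 → 1/2500 → 1/3200 → 1/4000 — 1 stop faster (darker).
ISO: 20000 → 25600 → 32000 — 2/3 stop raised (brighter).
Net: +2 1/3 −1 +2/3 = +2 stops.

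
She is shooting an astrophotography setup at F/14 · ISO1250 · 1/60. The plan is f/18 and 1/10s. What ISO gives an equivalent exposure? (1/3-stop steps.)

ISO 320

Aperture: f/14 → f/16 → f/18 — 2/3 stop stopped down (darker).
Shutter speed: 1/60 → 1/50 → 1/40 → 1/30 → 1/25 → 1/20 → 1/15 → 1/13 → 1/10 — 2 2/3 stops slower (brighter).
Net change so far: 2 stops brighter. Offset with the ISO: 1250 → 1000 → 800 → 640 → 500 → 400 → 320.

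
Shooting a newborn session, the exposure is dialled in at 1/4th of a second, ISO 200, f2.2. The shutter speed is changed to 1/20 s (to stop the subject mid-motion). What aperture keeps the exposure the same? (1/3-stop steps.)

Shutter speed: 1/4 → 1/5 → 1/6 → 1/8 → 1/10 → 1/13 → 1/15 → 1/20 — 2 1/3 stops faster (darker).
Need 2 1/3 stops brighter from the aperture: f/2.2 → f/2 → f/1.8 → f/1.6 → f/1.4 → f/1.2 → f/1.1 → f/1.0.

f/1.0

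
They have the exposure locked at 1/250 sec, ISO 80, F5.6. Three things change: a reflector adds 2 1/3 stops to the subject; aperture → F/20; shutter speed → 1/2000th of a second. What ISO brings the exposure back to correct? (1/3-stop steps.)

Scene light: 2 1/3 stops brighter.
Aperture: f/5.6 → f/6.3 → f/7.1 → f/8 → f/9 → f/10 → f/11 → f/13 → f/14 → f/16 → f/18 → f/20 — 3 2/3 stops stopped down (darker).
Shutter speed: 1/250 → 1/320 → 1/400 → 1/500 → 1/640 → 1/800 → 1/1000 → 1/1250 → 1/1600 → 1/2000 — 3 stops shorter (darker).
Net so far: 4 1/3 stops darker. ISO: 80 → 100 → 125 → 160 → 200 → 250 → 320 → 400 → 500 → 640 → 800 → 1000 → 1250 → 1600.

ISO 1600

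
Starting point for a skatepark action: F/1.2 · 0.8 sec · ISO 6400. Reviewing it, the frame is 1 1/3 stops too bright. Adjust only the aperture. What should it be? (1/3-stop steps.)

Overexposed by 1 1/3 stops → need 1 1/3 stops darker.
Aperture: f/1.2 → f/1.4 → f/1.6 → f/1.8 → f/2.

f/2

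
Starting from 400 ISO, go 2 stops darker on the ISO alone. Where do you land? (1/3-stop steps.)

ISO 100

ISO: 400 → 320 → 250 → 200 → 160 → 125 → 100 — 2 stops lower (darker).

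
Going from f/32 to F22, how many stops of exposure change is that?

f/32 → f/22 — count the steps: 1 stop.

1 stop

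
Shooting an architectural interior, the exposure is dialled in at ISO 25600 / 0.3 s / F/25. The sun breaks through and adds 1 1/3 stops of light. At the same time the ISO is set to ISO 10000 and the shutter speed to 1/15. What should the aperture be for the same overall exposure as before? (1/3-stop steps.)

Scene light: 1 1/3 stops brighter.
ISO: 25600 → 20000 → 16000 → 12800 → 10000 — 1 1/3 stops dropped (darker).
Shutter speed: 0.3 → 1/4 → 1/5 → 1/6 → 1/8 → 1/10 → 1/13 → 1/15 — 2 1/3 stops faster (darker).
Net so far: 2 1/3 stops darker. Aperture: f/25 → f/22 → f/20 → f/18 → f/16 → f/14 → f/13 → f/11.

f/11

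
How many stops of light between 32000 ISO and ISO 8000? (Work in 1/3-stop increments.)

2 stops

32000 → 25600 → 20000 → 16000 → 12800 → 10000 → 8000 — count the steps: 6 third-stops = 2 stops.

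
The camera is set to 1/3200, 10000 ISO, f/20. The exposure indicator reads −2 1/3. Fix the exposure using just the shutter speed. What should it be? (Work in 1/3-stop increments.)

1/640s

Underexposed by 2 1/3 stops → need 2 1/3 stops brighter.
Shutter speed: 1/3200 → 1/2500 → 1/2000 → 1/1600 → 1/1250 → 1/1000 → 1/800 → 1/640.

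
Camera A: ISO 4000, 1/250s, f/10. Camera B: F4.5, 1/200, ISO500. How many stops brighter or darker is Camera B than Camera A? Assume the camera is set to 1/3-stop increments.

1/3 stop darker

Aperture: f/10 → f/9 → f/8 → f/7.1 → f/6.3 → f/5.6 → f/5 → f/4.5 — 2 1/3 stops opened up (brighter).
Shutter speed: 1/250 → 1/200 — 1/3 stop longer (brighter).
ISO: 4000 → 3200 → 2500 → 2000 → 1600 → 1250 → 1000 → 800 → 640 → 500 — 3 stops lower (darker).
Net: +2 1/3 +1/3 −3 = −1/3 stops.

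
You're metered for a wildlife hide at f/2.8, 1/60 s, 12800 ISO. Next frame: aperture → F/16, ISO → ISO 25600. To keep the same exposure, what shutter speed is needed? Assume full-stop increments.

Aperture: f/2.8 → f/4 → f/5.6 → f/8 → f/11 → f/16 — 5 stops narrower (darker).
ISO: 12800 → 25600 — 1 stop raised (brighter).
Net change so far: 4 stops darker. Offset with the shutter speed: 1/60 → 1/30 → 1/15 → 1/8 → 1/4.

1/4s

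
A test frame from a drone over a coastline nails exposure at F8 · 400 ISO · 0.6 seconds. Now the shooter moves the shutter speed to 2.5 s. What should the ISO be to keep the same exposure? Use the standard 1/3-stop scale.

ISO 100

Shutter speed: 0.6 → 0.8 → 1 → 1.3 → 1.6 → 2 → 2.5 — 2 stops slower (brighter).
Need 2 stops darker from the ISO: 400 → 320 → 250 → 200 → 160 → 125 → 100.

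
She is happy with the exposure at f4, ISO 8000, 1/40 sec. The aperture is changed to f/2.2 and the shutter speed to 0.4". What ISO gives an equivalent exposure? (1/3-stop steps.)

Aperture: f/4 → f/3.5 → f/3.2 → f/2.8 → f/2.5 → f/2.2 — 1 2/3 stops wider (brighter).
Shutter speed: 1/40 → 1/30 → 1/25 → 1/20 → 1/15 → 1/13 → 1/10 → 1/8 → 1/6 → 1/5 → 1/4 → 0.3 → 0.4 — 4 stops slower (brighter).
Net change so far: 5 2/3 stops brighter. Offset with the ISO: 8000 → 6400 → 5000 → 4000 → 3200 → 2500 → 2000 → 1600 → 1250 → 1000 → 800 → 640 → 500 → 400 → 320 → 250 → 200 → 160.

ISO 160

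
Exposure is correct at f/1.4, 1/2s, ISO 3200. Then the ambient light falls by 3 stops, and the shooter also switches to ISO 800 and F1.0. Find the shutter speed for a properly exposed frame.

8 s

Scene light: 3 stops darker.
ISO: 3200 → 1600 → 800 — 2 stops dropped (darker).
Aperture: f/1.4 → f/1.0 — 1 stop opened up (brighter).
Net so far: 4 stops darker. Shutter speed: 1/2 → 1 → 2 → 4 → 8.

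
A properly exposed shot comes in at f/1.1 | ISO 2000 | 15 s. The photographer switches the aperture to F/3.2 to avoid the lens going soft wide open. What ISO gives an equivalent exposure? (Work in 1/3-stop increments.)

Aperture: f/1.1 → f/1.2 → f/1.4 → f/1.6 → f/1.8 → f/2 → f/2.2 → f/2.5 → f/2.8 → f/3.2 — 3 stops smaller aperture (darker).
Need 3 stops brighter from the ISO: 2000 → 2500 → 3200 → 4000 → 5000 → 6400 → 8000 → 10000 → 12800 → 16000.

ISO 16000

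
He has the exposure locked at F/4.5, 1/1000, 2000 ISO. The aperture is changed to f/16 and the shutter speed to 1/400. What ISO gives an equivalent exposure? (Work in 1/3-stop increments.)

ISO 10000

Aperture: f/4.5 → f/5 → f/5.6 → f/6.3 → f/7.1 → f/8 → f/9 → f/10 → f/11 → f/13 → f/14 → f/16 — 3 2/3 stops narrower (darker).
Shutter speed: 1/1000 → 1/800 → 1/640 → 1/500 → 1/400 — 1 1/3 stops slower (brighter).
Net change so far: 2 1/3 stops darker. Offset with the ISO: 2000 → 2500 → 3200 → 4000 → 5000 → 6400 → 8000 → 10000.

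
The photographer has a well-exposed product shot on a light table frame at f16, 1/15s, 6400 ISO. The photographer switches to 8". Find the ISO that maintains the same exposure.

Shutter speed: 1/15 → 1/8 → 1/4 → 1/2 → 1 → 2 → 4 → 8 — 7 stops slower (brighter).
Need 7 stops darker from the ISO: 6400 → 3200 → 1600 → 800 → 400 → 200 → 100 → 50.

ISO 50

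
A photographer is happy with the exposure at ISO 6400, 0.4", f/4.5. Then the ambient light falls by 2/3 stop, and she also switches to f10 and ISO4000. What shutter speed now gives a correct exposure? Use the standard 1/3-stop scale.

5 s

Scene light: 2/3 stop darker.
Aperture: f/4.5 → f/5 → f/5.6 → f/6.3 → f/7.1 → f/8 → f/9 → f/10 — 2 1/3 stops smaller aperture (darker).
ISO: 6400 → 5000 → 4000 — 2/3 stop lower (darker).
Net so far: 3 2/3 stops darker. Shutter speed: 0.4 → 0.5 → 0.6 → 0.8 → 1 → 1.3 → 1.6 → 2 → 2.5 → 3.2 → 4 → 5.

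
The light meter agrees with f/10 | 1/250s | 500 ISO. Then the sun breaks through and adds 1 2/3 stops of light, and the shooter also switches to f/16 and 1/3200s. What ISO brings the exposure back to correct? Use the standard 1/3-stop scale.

Scene light: 1 2/3 stops brighter.
Aperture: f/10 → f/11 → f/13 → f/14 → f/16 — 1 1/3 stops stopped down (darker).
Shutter speed: 1/250 → 1/320 → 1/400 → 1/500 → 1/640 → 1/800 → 1/1000 → 1/1250 → 1/1600 → 1/2000 → 1/2500 → 1/3200 — 3 2/3 stops faster (darker).
Net so far: 3 1/3 stops darker. ISO: 500 → 640 → 800 → 1000 → 1250 → 1600 → 2000 → 2500 → 3200 → 4000 → 5000.

ISO 5000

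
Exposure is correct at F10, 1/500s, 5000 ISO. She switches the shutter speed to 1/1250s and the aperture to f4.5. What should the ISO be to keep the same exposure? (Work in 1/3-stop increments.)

ISO 2500

Shutter speed: 1/500 → 1/640 → 1/800 → 1/1000 → 1/1250 — 1 1/3 stops faster (darker).
Aperture: f/10 → f/9 → f/8 → f/7.1 → f/6.3 → f/5.6 → f/5 → f/4.5 — 2 1/3 stops larger aperture (brighter).
Net change so far: 1 stop brighter. Offset with the ISO: 5000 → 4000 → 3200 → 2500.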